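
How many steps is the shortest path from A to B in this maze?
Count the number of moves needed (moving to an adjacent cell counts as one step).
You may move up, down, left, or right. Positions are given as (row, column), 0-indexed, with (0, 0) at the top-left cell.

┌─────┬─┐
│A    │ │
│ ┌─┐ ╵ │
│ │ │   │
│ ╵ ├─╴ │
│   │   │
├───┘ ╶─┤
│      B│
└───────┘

Using BFS to find shortest path:
Start: (0, 0), End: (3, 3)
Path found:
(0,0) → (0,1) → (0,2) → (1,2) → (1,3) → (2,3) → (2,2) → (3,2) → (3,3)
Number of steps: 8

Solution:

┌─────┬─┐
│A → ↓│ │
│ ┌─┐ ╵ │
│ │ │↳ ↓│
│ ╵ ├─╴ │
│   │↓ ↲│
├───┘ ╶─┤
│    ↳ B│
└───────┘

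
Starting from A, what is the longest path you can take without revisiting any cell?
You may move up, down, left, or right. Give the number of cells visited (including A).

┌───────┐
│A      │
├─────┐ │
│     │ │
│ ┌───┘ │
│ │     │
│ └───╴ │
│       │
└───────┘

Finding longest simple path using DFS:
Start: (0, 0)
Longest path visits 14 cells
Path: A → right → right → right → down → down → down → left → left → left → up → up → right → right

Solution:

┌───────┐
│A → → ↓│
├─────┐ │
│↱ → B│↓│
│ ┌───┘ │
│↑│    ↓│
│ └───╴ │
│↑ ← ← ↲│
└───────┘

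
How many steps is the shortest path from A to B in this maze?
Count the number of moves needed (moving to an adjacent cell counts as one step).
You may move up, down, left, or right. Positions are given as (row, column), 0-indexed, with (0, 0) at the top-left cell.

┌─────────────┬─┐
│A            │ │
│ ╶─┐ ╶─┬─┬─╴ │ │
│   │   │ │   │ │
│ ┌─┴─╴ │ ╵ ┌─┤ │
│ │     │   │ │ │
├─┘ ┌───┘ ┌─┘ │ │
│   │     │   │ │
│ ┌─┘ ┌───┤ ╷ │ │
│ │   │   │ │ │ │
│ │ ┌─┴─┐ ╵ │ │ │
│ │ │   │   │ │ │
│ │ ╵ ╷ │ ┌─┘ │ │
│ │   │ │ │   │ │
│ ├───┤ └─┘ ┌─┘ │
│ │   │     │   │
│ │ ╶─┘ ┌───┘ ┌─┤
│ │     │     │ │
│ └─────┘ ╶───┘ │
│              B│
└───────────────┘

Using BFS to find shortest path:
Start: (0, 0), End: (9, 7)
Path found:
(0,0) → (0,1) → (0,2) → (1,2) → (1,3) → (2,3) → (2,2) → (2,1) → (3,1) → (3,0) → (4,0) → (5,0) → (6,0) → (7,0) → (8,0) → (9,0) → (9,1) → (9,2) → (9,3) → (9,4) → (9,5) → (9,6) → (9,7)
Number of steps: 22

Solution:

┌─────────────┬─┐
│A → ↓        │ │
│ ╶─┐ ╶─┬─┬─╴ │ │
│   │↳ ↓│ │   │ │
│ ┌─┴─╴ │ ╵ ┌─┤ │
│ │↓ ← ↲│   │ │ │
├─┘ ┌───┘ ┌─┘ │ │
│↓ ↲│     │   │ │
│ ┌─┘ ┌───┤ ╷ │ │
│↓│   │   │ │ │ │
│ │ ┌─┴─┐ ╵ │ │ │
│↓│ │   │   │ │ │
│ │ ╵ ╷ │ ┌─┘ │ │
│↓│   │ │ │   │ │
│ ├───┤ └─┘ ┌─┘ │
│↓│   │     │   │
│ │ ╶─┘ ┌───┘ ┌─┤
│↓│     │     │ │
│ └─────┘ ╶───┘ │
│↳ → → → → → → B│
└───────────────┘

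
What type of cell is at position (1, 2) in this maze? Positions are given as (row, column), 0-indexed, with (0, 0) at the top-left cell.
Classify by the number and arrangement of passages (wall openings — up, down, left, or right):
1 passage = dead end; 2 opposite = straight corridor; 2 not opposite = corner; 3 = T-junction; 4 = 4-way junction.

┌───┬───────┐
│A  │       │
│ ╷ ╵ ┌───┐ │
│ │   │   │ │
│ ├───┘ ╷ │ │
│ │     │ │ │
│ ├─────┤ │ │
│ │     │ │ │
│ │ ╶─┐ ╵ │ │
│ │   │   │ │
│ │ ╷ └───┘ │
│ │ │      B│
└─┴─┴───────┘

Checking cell at (1, 2):
Number of passages: 2
Cell type: corner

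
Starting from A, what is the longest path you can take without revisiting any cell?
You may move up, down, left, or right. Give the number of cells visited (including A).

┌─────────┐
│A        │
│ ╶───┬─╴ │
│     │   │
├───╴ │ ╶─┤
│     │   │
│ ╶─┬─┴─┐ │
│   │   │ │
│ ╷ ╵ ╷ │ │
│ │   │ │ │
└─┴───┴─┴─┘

Finding longest simple path using DFS:
Start: (0, 0)
Longest path visits 14 cells
Path: A → down → right → right → down → left → left → down → right → down → right → up → right → down

Solution:

┌─────────┐
│A        │
│ ╶───┬─╴ │
│↳ → ↓│   │
├───╴ │ ╶─┤
│↓ ← ↲│   │
│ ╶─┬─┴─┐ │
│↳ ↓│↱ ↓│ │
│ ╷ ╵ ╷ │ │
│ │↳ ↑│B│ │
└─┴───┴─┴─┘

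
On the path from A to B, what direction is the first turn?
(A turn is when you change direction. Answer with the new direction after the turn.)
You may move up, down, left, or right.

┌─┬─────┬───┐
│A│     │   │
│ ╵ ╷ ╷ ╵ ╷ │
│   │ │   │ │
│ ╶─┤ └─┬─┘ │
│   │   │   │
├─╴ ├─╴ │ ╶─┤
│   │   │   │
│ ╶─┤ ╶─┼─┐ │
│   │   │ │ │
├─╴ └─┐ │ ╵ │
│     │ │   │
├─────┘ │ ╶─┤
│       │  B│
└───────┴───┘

Directions: down, right, up, right, right, down, right, up, right, down, down, left, down, right, down, down, left, down, right
First turn direction: right

Solution:

┌─┬─────┬───┐
│A│↱ → ↓│↱ ↓│
│ ╵ ╷ ╷ ╵ ╷ │
│↳ ↑│ │↳ ↑│↓│
│ ╶─┤ └─┬─┘ │
│   │   │↓ ↲│
├─╴ ├─╴ │ ╶─┤
│   │   │↳ ↓│
│ ╶─┤ ╶─┼─┐ │
│   │   │ │↓│
├─╴ └─┐ │ ╵ │
│     │ │↓ ↲│
├─────┘ │ ╶─┤
│       │↳ B│
└───────┴───┘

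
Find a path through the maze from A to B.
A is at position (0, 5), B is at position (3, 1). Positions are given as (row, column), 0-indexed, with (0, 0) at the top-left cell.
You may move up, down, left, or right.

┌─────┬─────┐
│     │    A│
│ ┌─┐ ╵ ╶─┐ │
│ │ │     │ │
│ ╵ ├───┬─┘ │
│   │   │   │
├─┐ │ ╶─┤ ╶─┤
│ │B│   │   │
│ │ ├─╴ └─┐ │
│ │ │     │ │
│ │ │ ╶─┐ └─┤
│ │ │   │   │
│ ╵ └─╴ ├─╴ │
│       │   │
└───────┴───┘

Finding the shortest path from (0, 5) to (3, 1):
Path length: 11 steps
Directions: left → left → down → left → up → left → left → down → down → right → down

Solution:

┌─────┬─────┐
│↓ ← ↰│↓ ← A│
│ ┌─┐ ╵ ╶─┐ │
│↓│ │↑ ↲  │ │
│ ╵ ├───┬─┘ │
│↳ ↓│   │   │
├─┐ │ ╶─┤ ╶─┤
│ │B│   │   │
│ │ ├─╴ └─┐ │
│ │ │     │ │
│ │ │ ╶─┐ └─┤
│ │ │   │   │
│ ╵ └─╴ ├─╴ │
│       │   │
└───────┴───┘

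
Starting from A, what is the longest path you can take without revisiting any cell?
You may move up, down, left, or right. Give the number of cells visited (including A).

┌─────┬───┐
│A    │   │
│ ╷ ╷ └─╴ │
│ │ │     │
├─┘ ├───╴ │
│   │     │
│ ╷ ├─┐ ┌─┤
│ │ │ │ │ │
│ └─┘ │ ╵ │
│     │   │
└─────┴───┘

Finding longest simple path using DFS:
Start: (0, 0)
Longest path visits 12 cells
Path: A → right → right → down → right → right → down → left → down → down → right → up

Solution:

┌─────┬───┐
│A → ↓│   │
│ ╷ ╷ └─╴ │
│ │ │↳ → ↓│
├─┘ ├───╴ │
│   │  ↓ ↲│
│ ╷ ├─┐ ┌─┤
│ │ │ │↓│B│
│ └─┘ │ ╵ │
│     │↳ ↑│
└─────┴───┘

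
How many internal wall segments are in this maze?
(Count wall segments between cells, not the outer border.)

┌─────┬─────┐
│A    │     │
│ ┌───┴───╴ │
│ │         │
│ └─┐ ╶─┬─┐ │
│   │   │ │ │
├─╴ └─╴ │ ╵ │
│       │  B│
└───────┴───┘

Counting internal wall segments:
Total internal walls: 15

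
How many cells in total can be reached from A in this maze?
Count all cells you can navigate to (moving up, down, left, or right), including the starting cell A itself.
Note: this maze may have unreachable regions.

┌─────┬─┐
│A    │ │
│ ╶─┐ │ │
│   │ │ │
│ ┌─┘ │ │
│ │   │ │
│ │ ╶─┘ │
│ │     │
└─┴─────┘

Using BFS/flood-fill to find all reachable cells from A:
Maze size: 4 × 4 = 16 total cells
All cells are reachable — the maze is fully connected.
Reachable cells: 16

Reachable region (· marks reachable cells):

┌─────┬─┐
│A · ·│·│
│ ╶─┐ │ │
│· ·│·│·│
│ ┌─┘ │ │
│·│· ·│·│
│ │ ╶─┘ │
│·│· · ·│
└─┴─────┘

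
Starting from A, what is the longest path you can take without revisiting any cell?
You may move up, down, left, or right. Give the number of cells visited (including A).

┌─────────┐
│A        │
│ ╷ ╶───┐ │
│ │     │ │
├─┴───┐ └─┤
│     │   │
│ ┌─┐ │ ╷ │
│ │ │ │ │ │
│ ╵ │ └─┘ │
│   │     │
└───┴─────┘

Finding longest simple path using DFS:
Start: (0, 0)
Longest path visits 19 cells
Path: A → right → down → right → right → down → right → down → down → left → left → up → up → left → left → down → down → right → up

Solution:

┌─────────┐
│A ↓      │
│ ╷ ╶───┐ │
│ │↳ → ↓│ │
├─┴───┐ └─┤
│↓ ← ↰│↳ ↓│
│ ┌─┐ │ ╷ │
│↓│B│↑│ │↓│
│ ╵ │ └─┘ │
│↳ ↑│↑ ← ↲│
└───┴─────┘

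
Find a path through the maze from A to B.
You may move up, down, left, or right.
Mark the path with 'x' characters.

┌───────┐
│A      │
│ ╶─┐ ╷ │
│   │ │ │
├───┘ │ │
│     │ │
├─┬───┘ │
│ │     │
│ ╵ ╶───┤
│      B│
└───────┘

Finding the shortest path through the maze:
Path length: 11 steps
Directions: right → right → right → down → down → down → left → left → down → right → right

Solution:

┌───────┐
│A x x x│
│ ╶─┐ ╷ │
│   │ │x│
├───┘ │ │
│     │x│
├─┬───┘ │
│ │x x x│
│ ╵ ╶───┤
│  x x B│
└───────┘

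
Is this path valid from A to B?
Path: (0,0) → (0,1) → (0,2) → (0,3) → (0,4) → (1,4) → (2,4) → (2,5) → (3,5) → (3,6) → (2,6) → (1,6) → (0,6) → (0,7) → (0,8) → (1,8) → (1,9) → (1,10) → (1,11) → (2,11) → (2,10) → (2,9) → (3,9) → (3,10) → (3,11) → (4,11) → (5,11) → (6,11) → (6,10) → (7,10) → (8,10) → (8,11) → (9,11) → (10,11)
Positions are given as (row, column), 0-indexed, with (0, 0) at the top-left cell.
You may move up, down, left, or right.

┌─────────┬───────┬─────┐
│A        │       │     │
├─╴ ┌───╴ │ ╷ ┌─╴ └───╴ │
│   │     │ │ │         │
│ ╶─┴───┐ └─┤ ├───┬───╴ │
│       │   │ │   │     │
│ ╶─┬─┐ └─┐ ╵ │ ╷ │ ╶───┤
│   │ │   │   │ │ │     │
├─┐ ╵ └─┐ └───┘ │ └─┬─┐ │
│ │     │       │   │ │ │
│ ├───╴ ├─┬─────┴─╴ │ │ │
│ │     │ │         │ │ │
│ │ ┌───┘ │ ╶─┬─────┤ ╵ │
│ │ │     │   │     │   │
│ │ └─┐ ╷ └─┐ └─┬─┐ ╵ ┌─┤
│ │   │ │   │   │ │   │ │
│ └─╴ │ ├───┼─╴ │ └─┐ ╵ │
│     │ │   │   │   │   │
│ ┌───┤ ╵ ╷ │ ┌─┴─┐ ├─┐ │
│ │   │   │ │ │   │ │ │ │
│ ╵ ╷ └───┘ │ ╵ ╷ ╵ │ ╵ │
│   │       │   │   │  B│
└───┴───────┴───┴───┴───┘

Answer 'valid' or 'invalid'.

Checking path validity:
Result: All consecutive moves are passable.

valid

Correct solution:

┌─────────┬───────┬─────┐
│A → → → ↓│  ↱ → ↓│     │
├─╴ ┌───╴ │ ╷ ┌─╴ └───╴ │
│   │    ↓│ │↑│  ↳ → → ↓│
│ ╶─┴───┐ └─┤ ├───┬───╴ │
│       │↳ ↓│↑│   │↓ ← ↲│
│ ╶─┬─┐ └─┐ ╵ │ ╷ │ ╶───┤
│   │ │   │↳ ↑│ │ │↳ → ↓│
├─┐ ╵ └─┐ └───┘ │ └─┬─┐ │
│ │     │       │   │ │↓│
│ ├───╴ ├─┬─────┴─╴ │ │ │
│ │     │ │         │ │↓│
│ │ ┌───┘ │ ╶─┬─────┤ ╵ │
│ │ │     │   │     │↓ ↲│
│ │ └─┐ ╷ └─┐ └─┬─┐ ╵ ┌─┤
│ │   │ │   │   │ │  ↓│ │
│ └─╴ │ ├───┼─╴ │ └─┐ ╵ │
│     │ │   │   │   │↳ ↓│
│ ┌───┤ ╵ ╷ │ ┌─┴─┐ ├─┐ │
│ │   │   │ │ │   │ │ │↓│
│ ╵ ╷ └───┘ │ ╵ ╷ ╵ │ ╵ │
│   │       │   │   │  B│
└───┴───────┴───┴───┴───┘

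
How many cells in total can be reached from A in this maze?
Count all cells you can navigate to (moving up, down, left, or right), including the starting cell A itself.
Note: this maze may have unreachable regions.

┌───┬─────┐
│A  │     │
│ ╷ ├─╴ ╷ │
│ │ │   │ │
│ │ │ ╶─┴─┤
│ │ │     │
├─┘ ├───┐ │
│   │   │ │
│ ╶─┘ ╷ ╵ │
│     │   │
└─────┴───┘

Using BFS/flood-fill to find all reachable cells from A:
Maze size: 5 × 5 = 25 total cells
All cells are reachable — the maze is fully connected.
Reachable cells: 25

Reachable region (· marks reachable cells):

┌───┬─────┐
│A ·│· · ·│
│ ╷ ├─╴ ╷ │
│·│·│· ·│·│
│ │ │ ╶─┴─┤
│·│·│· · ·│
├─┘ ├───┐ │
│· ·│· ·│·│
│ ╶─┘ ╷ ╵ │
│· · ·│· ·│
└─────┴───┘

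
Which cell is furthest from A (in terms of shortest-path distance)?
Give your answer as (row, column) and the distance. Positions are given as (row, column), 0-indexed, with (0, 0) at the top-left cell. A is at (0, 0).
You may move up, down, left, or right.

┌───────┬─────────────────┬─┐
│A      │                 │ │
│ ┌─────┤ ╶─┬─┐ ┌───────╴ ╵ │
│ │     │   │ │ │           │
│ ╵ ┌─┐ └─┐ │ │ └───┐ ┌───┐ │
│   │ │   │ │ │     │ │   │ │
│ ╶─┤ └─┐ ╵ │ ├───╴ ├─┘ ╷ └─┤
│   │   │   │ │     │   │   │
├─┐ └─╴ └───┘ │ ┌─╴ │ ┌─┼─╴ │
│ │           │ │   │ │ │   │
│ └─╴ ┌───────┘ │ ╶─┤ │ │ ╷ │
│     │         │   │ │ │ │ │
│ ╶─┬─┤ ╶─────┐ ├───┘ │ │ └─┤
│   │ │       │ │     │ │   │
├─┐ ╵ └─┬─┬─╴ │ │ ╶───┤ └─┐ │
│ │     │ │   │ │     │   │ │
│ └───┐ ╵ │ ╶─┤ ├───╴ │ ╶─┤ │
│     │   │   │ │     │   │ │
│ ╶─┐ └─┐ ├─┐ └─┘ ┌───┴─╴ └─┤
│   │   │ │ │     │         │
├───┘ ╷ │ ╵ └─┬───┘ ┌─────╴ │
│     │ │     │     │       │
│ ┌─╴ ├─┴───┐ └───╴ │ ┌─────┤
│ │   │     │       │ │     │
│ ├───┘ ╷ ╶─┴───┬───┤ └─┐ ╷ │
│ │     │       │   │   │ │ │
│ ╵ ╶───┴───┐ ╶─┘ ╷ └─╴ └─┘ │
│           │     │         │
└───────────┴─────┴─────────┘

Computing BFS distances from A to all cells:
Furthest cell: (9, 1)
Distance: 66 steps

Path from A to the furthest cell:

┌───────┬─────────────────┬─┐
│A      │                 │ │
│ ┌─────┤ ╶─┬─┐ ┌───────╴ ╵ │
│↓│     │   │ │ │           │
│ ╵ ┌─┐ └─┐ │ │ └───┐ ┌───┐ │
│↓  │ │   │ │ │     │ │   │ │
│ ╶─┤ └─┐ ╵ │ ├───╴ ├─┘ ╷ └─┤
│↳ ↓│   │   │ │     │   │   │
├─┐ └─╴ └───┘ │ ┌─╴ │ ┌─┼─╴ │
│ │↳ ↓        │ │   │ │ │   │
│ └─╴ ┌───────┘ │ ╶─┤ │ │ ╷ │
│↓ ← ↲│         │   │ │ │ │ │
│ ╶─┬─┤ ╶─────┐ ├───┘ │ │ └─┤
│↳ ↓│ │       │ │     │ │   │
├─┐ ╵ └─┬─┬─╴ │ │ ╶───┤ └─┐ │
│ │↳ → ↓│ │   │ │     │   │ │
│ └───┐ ╵ │ ╶─┤ ├───╴ │ ╶─┤ │
│↓ ← ↰│↳ ↓│   │ │     │   │ │
│ ╶─┐ └─┐ ├─┐ └─┘ ┌───┴─╴ └─┤
│↳ B│↑  │↓│ │     │↱ → → → ↓│
├───┘ ╷ │ ╵ └─┬───┘ ┌─────╴ │
│↱ → ↑│ │↳ → ↓│    ↑│↓ ← ← ↲│
│ ┌─╴ ├─┴───┐ └───╴ │ ┌─────┤
│↑│   │↓ ↰  │↳ → → ↑│↓│     │
│ ├───┘ ╷ ╶─┴───┬───┤ └─┐ ╷ │
│↑│↓ ← ↲│↑ ← ↰  │↓ ↰│↳ ↓│ │ │
│ ╵ ╶───┴───┐ ╶─┘ ╷ └─╴ └─┘ │
│↑ ↲        │↑ ← ↲│↑ ← ↲    │
└───────────┴─────┴─────────┘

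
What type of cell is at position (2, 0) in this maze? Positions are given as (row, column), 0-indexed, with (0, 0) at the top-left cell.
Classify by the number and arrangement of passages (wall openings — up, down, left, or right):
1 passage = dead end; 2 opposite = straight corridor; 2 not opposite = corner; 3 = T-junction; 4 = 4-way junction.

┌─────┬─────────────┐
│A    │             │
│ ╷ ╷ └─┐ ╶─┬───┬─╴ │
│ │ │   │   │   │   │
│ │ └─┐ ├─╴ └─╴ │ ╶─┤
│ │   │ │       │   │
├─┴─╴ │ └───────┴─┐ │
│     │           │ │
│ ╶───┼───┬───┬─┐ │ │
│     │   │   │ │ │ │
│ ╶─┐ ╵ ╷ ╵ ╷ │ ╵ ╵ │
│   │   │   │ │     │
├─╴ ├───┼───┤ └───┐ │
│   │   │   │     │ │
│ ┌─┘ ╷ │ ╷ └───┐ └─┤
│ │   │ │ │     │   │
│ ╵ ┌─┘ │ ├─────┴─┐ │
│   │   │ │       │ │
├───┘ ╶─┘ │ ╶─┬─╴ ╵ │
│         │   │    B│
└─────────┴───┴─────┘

Checking cell at (2, 0):
Number of passages: 1
Cell type: dead end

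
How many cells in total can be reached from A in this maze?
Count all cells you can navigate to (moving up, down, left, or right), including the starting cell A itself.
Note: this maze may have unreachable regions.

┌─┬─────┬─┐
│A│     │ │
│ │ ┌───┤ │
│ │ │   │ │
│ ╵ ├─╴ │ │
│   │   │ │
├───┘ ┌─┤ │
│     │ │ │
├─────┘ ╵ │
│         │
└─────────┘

Using BFS/flood-fill to find all reachable cells from A:
Maze size: 5 × 5 = 25 total cells
17 cell(s) are walled off and cannot be reached from A.
Reachable cells: 8

Reachable region (· marks reachable cells):

┌─┬─────┬─┐
│A│· · ·│ │
│ │ ┌───┤ │
│·│·│   │ │
│ ╵ ├─╴ │ │
│· ·│   │ │
├───┘ ┌─┤ │
│     │ │ │
├─────┘ ╵ │
│         │
└─────────┘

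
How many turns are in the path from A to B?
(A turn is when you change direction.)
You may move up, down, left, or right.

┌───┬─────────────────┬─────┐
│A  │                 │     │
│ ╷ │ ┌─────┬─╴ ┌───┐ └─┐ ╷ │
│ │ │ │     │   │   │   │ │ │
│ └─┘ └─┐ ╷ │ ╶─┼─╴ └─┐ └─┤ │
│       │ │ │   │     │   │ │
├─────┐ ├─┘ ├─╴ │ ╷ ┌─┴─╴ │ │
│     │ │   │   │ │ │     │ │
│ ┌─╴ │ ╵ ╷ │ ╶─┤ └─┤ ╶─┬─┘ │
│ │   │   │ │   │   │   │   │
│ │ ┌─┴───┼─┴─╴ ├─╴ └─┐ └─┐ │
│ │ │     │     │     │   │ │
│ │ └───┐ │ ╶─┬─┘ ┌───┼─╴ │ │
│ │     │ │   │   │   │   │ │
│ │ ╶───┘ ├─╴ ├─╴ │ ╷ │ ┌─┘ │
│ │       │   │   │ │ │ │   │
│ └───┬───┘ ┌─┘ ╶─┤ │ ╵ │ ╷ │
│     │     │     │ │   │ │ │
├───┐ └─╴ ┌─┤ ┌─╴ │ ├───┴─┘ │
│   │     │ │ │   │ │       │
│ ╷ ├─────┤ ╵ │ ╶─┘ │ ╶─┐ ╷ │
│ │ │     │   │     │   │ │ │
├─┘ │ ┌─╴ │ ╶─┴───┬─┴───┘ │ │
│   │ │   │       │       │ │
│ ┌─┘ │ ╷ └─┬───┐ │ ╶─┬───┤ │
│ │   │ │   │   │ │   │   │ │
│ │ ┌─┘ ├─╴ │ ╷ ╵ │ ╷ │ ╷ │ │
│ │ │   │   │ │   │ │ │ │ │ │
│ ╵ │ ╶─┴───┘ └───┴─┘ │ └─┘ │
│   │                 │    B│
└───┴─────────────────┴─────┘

Directions: down, down, right, right, up, up, right, right, right, right, right, right, right, right, down, right, down, right, down, left, left, down, right, down, right, down, left, down, down, left, up, up, left, down, down, down, down, left, left, up, right, up, left, left, down, down, left, down, right, right, right, down, down, left, up, left, down, down, right, right, right, right, up, up, left, up, right, right, right, up, up, right, down, down, down, down, down
Number of turns: 42

Solution:

┌───┬─────────────────┬─────┐
│A  │↱ → → → → → → → ↓│     │
│ ╷ │ ┌─────┬─╴ ┌───┐ └─┐ ╷ │
│↓│ │↑│     │   │   │↳ ↓│ │ │
│ └─┘ └─┐ ╷ │ ╶─┼─╴ └─┐ └─┤ │
│↳ → ↑  │ │ │   │     │↳ ↓│ │
├─────┐ ├─┘ ├─╴ │ ╷ ┌─┴─╴ │ │
│     │ │   │   │ │ │↓ ← ↲│ │
│ ┌─╴ │ ╵ ╷ │ ╶─┤ └─┤ ╶─┬─┘ │
│ │   │   │ │   │   │↳ ↓│   │
│ │ ┌─┴───┼─┴─╴ ├─╴ └─┐ └─┐ │
│ │ │     │     │     │↳ ↓│ │
│ │ └───┐ │ ╶─┬─┘ ┌───┼─╴ │ │
│ │     │ │   │   │↓ ↰│↓ ↲│ │
│ │ ╶───┘ ├─╴ ├─╴ │ ╷ │ ┌─┘ │
│ │       │   │   │↓│↑│↓│   │
│ └───┬───┘ ┌─┘ ╶─┤ │ ╵ │ ╷ │
│     │     │↓ ← ↰│↓│↑ ↲│ │ │
├───┐ └─╴ ┌─┤ ┌─╴ │ ├───┴─┘ │
│   │     │ │↓│↱ ↑│↓│    ↱ ↓│
│ ╷ ├─────┤ ╵ │ ╶─┘ │ ╶─┐ ╷ │
│ │ │     │↓ ↲│↑ ← ↲│   │↑│↓│
├─┘ │ ┌─╴ │ ╶─┴───┬─┴───┘ │ │
│   │ │   │↳ → → ↓│↱ → → ↑│↓│
│ ┌─┘ │ ╷ └─┬───┐ │ ╶─┬───┤ │
│ │   │ │   │↓ ↰│↓│↑ ↰│   │↓│
│ │ ┌─┘ ├─╴ │ ╷ ╵ │ ╷ │ ╷ │ │
│ │ │   │   │↓│↑ ↲│ │↑│ │ │↓│
│ ╵ │ ╶─┴───┘ └───┴─┘ │ └─┘ │
│   │        ↳ → → → ↑│    B│
└───┴─────────────────┴─────┘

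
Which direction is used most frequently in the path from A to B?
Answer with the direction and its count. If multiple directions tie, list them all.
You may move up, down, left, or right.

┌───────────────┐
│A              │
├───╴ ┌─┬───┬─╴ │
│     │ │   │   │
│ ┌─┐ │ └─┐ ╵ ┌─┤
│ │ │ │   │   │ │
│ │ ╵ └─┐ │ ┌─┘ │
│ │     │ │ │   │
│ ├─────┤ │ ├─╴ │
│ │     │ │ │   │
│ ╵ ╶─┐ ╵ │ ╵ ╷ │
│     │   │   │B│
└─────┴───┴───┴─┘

Directions: right, right, right, right, right, right, right, down, left, down, left, down, down, down, right, up, right, down
Counts: {'right': 9, 'down': 6, 'left': 2, 'up': 1}
Most common: right (9 times)

Solution:

┌───────────────┐
│A → → → → → → ↓│
├───╴ ┌─┬───┬─╴ │
│     │ │   │↓ ↲│
│ ┌─┐ │ └─┐ ╵ ┌─┤
│ │ │ │   │↓ ↲│ │
│ │ ╵ └─┐ │ ┌─┘ │
│ │     │ │↓│   │
│ ├─────┤ │ ├─╴ │
│ │     │ │↓│↱ ↓│
│ ╵ ╶─┐ ╵ │ ╵ ╷ │
│     │   │↳ ↑│B│
└─────┴───┴───┴─┘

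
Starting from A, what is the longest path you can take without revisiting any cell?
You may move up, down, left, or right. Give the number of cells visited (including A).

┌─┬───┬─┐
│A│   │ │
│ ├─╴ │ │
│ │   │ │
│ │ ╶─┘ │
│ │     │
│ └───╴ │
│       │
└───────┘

Finding longest simple path using DFS:
Start: (0, 0)
Longest path visits 14 cells
Path: A → down → down → down → right → right → right → up → left → left → up → right → up → left

Solution:

┌─┬───┬─┐
│A│B ↰│ │
│ ├─╴ │ │
│↓│↱ ↑│ │
│ │ ╶─┘ │
│↓│↑ ← ↰│
│ └───╴ │
│↳ → → ↑│
└───────┘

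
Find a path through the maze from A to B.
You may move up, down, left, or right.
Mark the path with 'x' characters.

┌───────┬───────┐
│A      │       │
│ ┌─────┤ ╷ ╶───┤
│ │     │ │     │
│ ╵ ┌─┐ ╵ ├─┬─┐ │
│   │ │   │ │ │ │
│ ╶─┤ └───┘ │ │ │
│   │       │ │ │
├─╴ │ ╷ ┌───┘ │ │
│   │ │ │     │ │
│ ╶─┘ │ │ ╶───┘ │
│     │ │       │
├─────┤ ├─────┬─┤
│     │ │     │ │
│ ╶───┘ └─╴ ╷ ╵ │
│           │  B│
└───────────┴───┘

Finding the shortest path through the maze:
Path length: 22 steps
Directions: down → down → down → right → down → left → down → right → right → up → up → right → down → down → down → down → right → right → up → right → down → right

Solution:

┌───────┬───────┐
│A      │       │
│ ┌─────┤ ╷ ╶───┤
│x│     │ │     │
│ ╵ ┌─┐ ╵ ├─┬─┐ │
│x  │ │   │ │ │ │
│ ╶─┤ └───┘ │ │ │
│x x│x x    │ │ │
├─╴ │ ╷ ┌───┘ │ │
│x x│x│x│     │ │
│ ╶─┘ │ │ ╶───┘ │
│x x x│x│       │
├─────┤ ├─────┬─┤
│     │x│  x x│ │
│ ╶───┘ └─╴ ╷ ╵ │
│      x x x│x B│
└───────────┴───┘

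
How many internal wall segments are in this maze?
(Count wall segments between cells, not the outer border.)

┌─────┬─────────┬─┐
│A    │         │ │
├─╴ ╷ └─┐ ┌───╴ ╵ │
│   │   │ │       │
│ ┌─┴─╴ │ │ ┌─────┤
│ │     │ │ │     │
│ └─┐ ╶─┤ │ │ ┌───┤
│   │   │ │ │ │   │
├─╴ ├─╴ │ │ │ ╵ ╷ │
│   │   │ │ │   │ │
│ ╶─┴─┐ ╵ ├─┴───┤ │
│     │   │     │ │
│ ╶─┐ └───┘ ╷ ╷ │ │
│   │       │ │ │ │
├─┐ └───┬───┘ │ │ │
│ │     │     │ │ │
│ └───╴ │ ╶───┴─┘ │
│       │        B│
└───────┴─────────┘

Counting internal wall segments:
Total internal walls: 64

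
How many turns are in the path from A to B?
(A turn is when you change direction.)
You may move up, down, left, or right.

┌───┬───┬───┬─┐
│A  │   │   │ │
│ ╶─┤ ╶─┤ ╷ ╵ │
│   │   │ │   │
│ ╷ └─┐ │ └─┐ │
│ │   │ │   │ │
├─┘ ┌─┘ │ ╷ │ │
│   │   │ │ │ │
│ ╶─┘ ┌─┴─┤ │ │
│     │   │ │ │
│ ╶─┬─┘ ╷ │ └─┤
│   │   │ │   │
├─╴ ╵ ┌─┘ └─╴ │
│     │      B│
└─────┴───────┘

Directions: down, right, down, down, left, down, down, right, down, right, up, right, up, right, down, down, right, right
Number of turns: 13

Solution:

┌───┬───┬───┬─┐
│A  │   │   │ │
│ ╶─┤ ╶─┤ ╷ ╵ │
│↳ ↓│   │ │   │
│ ╷ └─┐ │ └─┐ │
│ │↓  │ │   │ │
├─┘ ┌─┘ │ ╷ │ │
│↓ ↲│   │ │ │ │
│ ╶─┘ ┌─┴─┤ │ │
│↓    │↱ ↓│ │ │
│ ╶─┬─┘ ╷ │ └─┤
│↳ ↓│↱ ↑│↓│   │
├─╴ ╵ ┌─┘ └─╴ │
│  ↳ ↑│  ↳ → B│
└─────┴───────┘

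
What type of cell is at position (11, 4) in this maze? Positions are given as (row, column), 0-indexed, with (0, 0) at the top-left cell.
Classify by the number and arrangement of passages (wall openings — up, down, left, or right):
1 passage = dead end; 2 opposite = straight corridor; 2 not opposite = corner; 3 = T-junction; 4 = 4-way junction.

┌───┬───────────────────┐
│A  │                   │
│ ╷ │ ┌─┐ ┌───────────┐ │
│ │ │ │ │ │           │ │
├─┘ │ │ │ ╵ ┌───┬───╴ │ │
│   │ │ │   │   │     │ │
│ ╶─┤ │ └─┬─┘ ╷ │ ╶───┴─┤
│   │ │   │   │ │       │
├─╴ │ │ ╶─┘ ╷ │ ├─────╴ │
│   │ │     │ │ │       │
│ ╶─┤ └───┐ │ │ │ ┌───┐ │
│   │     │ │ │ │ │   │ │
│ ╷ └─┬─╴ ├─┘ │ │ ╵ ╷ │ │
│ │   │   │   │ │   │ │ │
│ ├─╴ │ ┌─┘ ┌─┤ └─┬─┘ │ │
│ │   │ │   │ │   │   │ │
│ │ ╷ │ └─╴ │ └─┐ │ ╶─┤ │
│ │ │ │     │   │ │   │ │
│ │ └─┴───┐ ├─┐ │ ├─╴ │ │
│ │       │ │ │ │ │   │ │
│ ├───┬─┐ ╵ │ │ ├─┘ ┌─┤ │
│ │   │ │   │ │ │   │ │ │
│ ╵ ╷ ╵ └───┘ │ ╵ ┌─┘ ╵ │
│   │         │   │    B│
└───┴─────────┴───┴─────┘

Checking cell at (11, 4):
Number of passages: 2
Cell type: straight corridor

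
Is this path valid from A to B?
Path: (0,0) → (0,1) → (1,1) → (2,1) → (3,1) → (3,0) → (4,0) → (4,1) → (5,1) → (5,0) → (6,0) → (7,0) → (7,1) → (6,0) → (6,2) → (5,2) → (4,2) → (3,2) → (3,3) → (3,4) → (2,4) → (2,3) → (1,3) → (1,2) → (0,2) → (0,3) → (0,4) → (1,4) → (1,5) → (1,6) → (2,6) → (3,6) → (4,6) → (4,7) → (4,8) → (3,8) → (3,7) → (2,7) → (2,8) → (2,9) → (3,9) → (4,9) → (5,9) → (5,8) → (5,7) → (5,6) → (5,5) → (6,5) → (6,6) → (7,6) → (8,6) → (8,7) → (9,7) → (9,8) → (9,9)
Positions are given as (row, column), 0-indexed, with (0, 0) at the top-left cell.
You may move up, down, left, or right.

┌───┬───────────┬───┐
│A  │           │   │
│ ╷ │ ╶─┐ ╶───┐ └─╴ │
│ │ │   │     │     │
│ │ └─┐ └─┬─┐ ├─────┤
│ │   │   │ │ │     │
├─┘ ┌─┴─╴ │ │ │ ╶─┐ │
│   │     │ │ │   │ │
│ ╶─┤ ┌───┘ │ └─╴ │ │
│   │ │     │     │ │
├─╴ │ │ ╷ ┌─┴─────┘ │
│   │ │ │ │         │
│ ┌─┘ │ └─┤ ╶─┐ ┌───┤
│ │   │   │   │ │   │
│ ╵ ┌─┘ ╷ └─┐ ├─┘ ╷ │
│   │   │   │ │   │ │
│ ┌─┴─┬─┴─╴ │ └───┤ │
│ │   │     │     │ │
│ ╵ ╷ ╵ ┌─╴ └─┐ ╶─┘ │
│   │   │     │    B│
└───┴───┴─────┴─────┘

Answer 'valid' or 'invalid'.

Checking path validity:
Result: Invalid move at step 13: cannot move from (7, 1) to (6, 0).

invalid

Correct solution:

┌───┬───────────┬───┐
│A ↓│↱ → ↓      │   │
│ ╷ │ ╶─┐ ╶───┐ └─╴ │
│ │↓│↑ ↰│↳ → ↓│     │
│ │ └─┐ └─┬─┐ ├─────┤
│ │↓  │↑ ↰│ │↓│↱ → ↓│
├─┘ ┌─┴─╴ │ │ │ ╶─┐ │
│↓ ↲│↱ → ↑│ │↓│↑ ↰│↓│
│ ╶─┤ ┌───┘ │ └─╴ │ │
│↳ ↓│↑│     │↳ → ↑│↓│
├─╴ │ │ ╷ ┌─┴─────┘ │
│↓ ↲│↑│ │ │↓ ← ← ← ↲│
│ ┌─┘ │ └─┤ ╶─┐ ┌───┤
│↓│↱ ↑│   │↳ ↓│ │   │
│ ╵ ┌─┘ ╷ └─┐ ├─┘ ╷ │
│↳ ↑│   │   │↓│   │ │
│ ┌─┴─┬─┴─╴ │ └───┤ │
│ │   │     │↳ ↓  │ │
│ ╵ ╷ ╵ ┌─╴ └─┐ ╶─┘ │
│   │   │     │↳ → B│
└───┴───┴─────┴─────┘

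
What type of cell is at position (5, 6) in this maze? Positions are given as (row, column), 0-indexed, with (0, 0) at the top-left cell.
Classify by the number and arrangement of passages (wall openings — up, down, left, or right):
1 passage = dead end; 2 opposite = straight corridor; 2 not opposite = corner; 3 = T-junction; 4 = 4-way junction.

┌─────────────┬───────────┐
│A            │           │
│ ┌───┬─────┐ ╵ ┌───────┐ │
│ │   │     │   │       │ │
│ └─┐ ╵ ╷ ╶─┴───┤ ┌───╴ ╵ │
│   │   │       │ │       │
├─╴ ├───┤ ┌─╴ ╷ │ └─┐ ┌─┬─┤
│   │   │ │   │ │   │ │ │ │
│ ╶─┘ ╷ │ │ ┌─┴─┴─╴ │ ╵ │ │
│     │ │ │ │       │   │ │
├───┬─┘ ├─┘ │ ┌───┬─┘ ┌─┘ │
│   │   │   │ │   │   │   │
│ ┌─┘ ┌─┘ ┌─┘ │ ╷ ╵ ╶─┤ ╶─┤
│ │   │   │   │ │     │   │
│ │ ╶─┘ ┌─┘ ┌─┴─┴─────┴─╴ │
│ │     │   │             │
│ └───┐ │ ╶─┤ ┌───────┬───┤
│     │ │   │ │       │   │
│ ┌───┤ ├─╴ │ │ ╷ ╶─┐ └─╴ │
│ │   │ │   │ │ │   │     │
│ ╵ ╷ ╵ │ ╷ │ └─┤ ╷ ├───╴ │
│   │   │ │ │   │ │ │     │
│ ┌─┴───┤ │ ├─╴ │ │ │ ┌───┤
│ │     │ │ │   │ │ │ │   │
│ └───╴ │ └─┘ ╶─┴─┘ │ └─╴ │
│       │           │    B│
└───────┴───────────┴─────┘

Checking cell at (5, 6):
Number of passages: 2
Cell type: straight corridor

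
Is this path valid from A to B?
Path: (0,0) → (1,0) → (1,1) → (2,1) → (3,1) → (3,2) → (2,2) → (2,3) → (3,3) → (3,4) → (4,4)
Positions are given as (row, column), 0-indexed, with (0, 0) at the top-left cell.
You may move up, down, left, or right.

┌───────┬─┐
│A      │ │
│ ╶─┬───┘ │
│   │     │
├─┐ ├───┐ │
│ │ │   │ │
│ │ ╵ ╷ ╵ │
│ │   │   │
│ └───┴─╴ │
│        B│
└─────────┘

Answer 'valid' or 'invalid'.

Checking path validity:
Result: All consecutive moves are passable.

valid

Correct solution:

┌───────┬─┐
│A      │ │
│ ╶─┬───┘ │
│↳ ↓│     │
├─┐ ├───┐ │
│ │↓│↱ ↓│ │
│ │ ╵ ╷ ╵ │
│ │↳ ↑│↳ ↓│
│ └───┴─╴ │
│        B│
└─────────┘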